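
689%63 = 59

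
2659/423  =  2659/423 = 6.29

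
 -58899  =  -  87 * 677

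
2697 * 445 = 1200165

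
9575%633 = 80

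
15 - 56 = -41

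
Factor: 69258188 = 2^2 *83^1 * 208609^1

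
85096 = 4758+80338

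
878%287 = 17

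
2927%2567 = 360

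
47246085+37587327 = 84833412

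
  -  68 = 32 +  - 100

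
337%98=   43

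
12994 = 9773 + 3221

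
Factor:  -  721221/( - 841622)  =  2^( - 1)*3^1*19^1*12653^1 *420811^( - 1) 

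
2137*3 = 6411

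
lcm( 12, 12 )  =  12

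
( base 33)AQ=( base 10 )356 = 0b101100100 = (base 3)111012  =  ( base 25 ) e6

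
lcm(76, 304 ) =304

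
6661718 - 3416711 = 3245007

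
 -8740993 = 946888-9687881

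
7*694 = 4858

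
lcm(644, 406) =18676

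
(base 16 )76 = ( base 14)86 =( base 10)118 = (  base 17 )6G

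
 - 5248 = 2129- 7377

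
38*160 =6080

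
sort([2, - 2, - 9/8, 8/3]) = [ - 2, - 9/8,2,8/3] 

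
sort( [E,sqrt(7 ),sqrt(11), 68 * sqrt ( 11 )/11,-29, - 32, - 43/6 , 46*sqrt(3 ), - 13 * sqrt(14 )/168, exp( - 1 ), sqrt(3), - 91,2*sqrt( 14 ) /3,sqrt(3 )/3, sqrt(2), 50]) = [ - 91, - 32, - 29, - 43/6,  -  13*sqrt(14)/168, exp( -1 ),sqrt( 3 ) /3,sqrt( 2 ), sqrt(3 ),  2*sqrt( 14)/3,sqrt(7),E,sqrt(11), 68*sqrt( 11 ) /11,50,46*sqrt(3 )]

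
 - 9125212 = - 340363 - 8784849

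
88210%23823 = 16741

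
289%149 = 140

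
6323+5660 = 11983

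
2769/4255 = 2769/4255 = 0.65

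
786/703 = 786/703=1.12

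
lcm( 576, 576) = 576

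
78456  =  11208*7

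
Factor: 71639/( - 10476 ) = -2^( - 2) * 3^( - 3 )*71^1*97^( -1 ) *1009^1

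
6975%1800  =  1575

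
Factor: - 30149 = -7^1*59^1*73^1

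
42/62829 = 14/20943 = 0.00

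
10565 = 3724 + 6841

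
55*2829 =155595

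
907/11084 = 907/11084 = 0.08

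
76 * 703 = 53428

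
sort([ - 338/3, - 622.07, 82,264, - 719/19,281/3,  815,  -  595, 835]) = [ - 622.07,-595,-338/3, - 719/19, 82, 281/3, 264,815, 835]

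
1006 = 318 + 688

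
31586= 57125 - 25539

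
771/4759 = 771/4759 = 0.16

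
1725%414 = 69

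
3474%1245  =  984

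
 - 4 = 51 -55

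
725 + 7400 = 8125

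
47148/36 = 3929/3 =1309.67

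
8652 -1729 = 6923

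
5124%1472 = 708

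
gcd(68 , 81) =1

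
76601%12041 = 4355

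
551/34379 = 551/34379=0.02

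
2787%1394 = 1393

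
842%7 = 2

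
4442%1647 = 1148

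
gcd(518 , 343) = 7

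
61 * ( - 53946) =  - 3290706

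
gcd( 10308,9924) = 12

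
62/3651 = 62/3651=0.02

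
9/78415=9/78415  =  0.00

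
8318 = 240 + 8078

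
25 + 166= 191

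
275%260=15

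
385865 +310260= 696125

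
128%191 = 128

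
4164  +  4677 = 8841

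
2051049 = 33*62153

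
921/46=921/46=20.02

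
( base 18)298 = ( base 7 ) 2246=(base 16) 332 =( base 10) 818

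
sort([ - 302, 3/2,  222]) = [ - 302,  3/2 , 222]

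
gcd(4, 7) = 1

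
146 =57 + 89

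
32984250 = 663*49750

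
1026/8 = 128 + 1/4 = 128.25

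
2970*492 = 1461240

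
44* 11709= 515196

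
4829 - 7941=-3112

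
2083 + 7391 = 9474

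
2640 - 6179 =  - 3539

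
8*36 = 288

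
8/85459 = 8/85459 =0.00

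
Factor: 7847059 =11^1 * 59^1 * 107^1 * 113^1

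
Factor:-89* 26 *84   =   -194376 =- 2^3*3^1*7^1*13^1 * 89^1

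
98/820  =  49/410 = 0.12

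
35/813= 35/813= 0.04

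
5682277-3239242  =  2443035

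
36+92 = 128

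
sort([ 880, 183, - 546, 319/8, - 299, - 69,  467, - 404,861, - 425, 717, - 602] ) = [ - 602, - 546, - 425, - 404, - 299,- 69 , 319/8, 183, 467,717,861, 880 ]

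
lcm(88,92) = 2024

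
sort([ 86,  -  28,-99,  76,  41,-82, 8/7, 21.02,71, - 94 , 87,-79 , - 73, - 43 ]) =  [ - 99,-94, - 82, - 79, - 73, - 43, -28, 8/7, 21.02, 41,  71,76, 86, 87 ] 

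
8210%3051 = 2108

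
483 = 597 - 114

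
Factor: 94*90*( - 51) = - 431460 = - 2^2*3^3*5^1*17^1*47^1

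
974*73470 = 71559780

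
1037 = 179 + 858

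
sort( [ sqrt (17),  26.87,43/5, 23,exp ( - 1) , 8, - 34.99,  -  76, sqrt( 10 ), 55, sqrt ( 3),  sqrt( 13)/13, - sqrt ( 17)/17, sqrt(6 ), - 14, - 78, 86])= [-78,-76, - 34.99, - 14, - sqrt(17)/17, sqrt( 13) /13,  exp (  -  1), sqrt( 3), sqrt(6),sqrt ( 10 ), sqrt( 17), 8, 43/5,23,26.87 , 55, 86] 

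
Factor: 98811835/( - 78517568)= - 2^( - 6)*5^1*67^ ( - 1)*101^1*389^1*503^1*18311^( - 1 ) 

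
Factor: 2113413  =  3^1*659^1*1069^1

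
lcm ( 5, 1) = 5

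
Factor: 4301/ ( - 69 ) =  - 187/3 = -  3^( - 1)*11^1*17^1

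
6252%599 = 262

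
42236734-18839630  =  23397104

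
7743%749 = 253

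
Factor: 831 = 3^1*277^1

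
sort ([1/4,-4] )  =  [ - 4, 1/4 ] 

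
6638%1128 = 998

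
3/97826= 3/97826 = 0.00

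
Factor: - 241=-241^1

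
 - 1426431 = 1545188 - 2971619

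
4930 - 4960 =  - 30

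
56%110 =56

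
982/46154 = 1/47= 0.02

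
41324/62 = 666 + 16/31 = 666.52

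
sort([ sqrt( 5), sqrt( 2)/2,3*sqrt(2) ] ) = [sqrt( 2 )/2,sqrt(5),  3*sqrt( 2) ] 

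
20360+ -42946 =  - 22586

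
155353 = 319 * 487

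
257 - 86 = 171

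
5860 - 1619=4241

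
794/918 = 397/459 = 0.86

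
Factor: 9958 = 2^1* 13^1*  383^1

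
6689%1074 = 245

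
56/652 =14/163 = 0.09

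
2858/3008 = 1429/1504 = 0.95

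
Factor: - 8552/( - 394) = 4276/197 = 2^2*197^(-1 )*1069^1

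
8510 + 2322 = 10832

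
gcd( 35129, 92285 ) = 1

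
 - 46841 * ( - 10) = 468410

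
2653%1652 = 1001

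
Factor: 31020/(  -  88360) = - 33/94 = -  2^( - 1)*3^1 *11^1*47^( - 1 )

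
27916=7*3988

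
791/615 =1 + 176/615 =1.29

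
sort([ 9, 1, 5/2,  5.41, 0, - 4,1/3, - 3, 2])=[-4 , - 3,0, 1/3, 1, 2, 5/2, 5.41,9]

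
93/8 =93/8 = 11.62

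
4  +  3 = 7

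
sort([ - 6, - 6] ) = [ - 6, - 6] 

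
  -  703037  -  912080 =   -  1615117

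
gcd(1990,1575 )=5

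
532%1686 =532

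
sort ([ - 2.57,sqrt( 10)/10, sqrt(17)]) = [-2.57, sqrt(10) /10 , sqrt(17)]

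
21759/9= 7253/3 = 2417.67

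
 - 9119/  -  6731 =9119/6731 = 1.35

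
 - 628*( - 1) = 628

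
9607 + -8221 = 1386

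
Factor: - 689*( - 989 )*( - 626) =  - 426569546 =-2^1*13^1*23^1*43^1*53^1*313^1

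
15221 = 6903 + 8318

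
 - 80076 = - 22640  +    -  57436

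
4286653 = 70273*61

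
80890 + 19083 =99973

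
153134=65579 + 87555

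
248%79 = 11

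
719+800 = 1519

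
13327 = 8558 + 4769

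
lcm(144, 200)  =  3600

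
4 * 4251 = 17004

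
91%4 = 3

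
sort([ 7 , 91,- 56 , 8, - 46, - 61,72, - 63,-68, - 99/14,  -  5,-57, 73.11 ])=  [ -68,-63, - 61,-57, - 56 , - 46, - 99/14,-5,7,8,72,73.11,91 ] 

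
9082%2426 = 1804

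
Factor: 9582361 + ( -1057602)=8524759=2417^1 * 3527^1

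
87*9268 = 806316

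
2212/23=96 + 4/23 = 96.17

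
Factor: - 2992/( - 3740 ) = 4/5 = 2^2*5^( - 1 ) 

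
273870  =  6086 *45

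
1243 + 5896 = 7139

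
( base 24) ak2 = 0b1100001100010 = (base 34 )5DK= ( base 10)6242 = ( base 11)4765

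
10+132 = 142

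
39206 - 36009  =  3197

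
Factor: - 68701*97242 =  - 6680622642  =  - 2^1 *3^1 * 19^1*23^1 * 29^1*103^1*853^1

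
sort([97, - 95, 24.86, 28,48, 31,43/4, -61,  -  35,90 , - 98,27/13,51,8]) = [ - 98,  -  95,-61, - 35, 27/13,8, 43/4,24.86,28, 31, 48,51,90, 97 ]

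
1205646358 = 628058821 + 577587537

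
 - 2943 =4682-7625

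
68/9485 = 68/9485 = 0.01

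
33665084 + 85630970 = 119296054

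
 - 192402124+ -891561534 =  - 1083963658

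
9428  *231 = 2177868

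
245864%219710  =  26154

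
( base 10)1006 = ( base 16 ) 3ee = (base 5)13011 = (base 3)1101021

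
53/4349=53/4349  =  0.01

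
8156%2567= 455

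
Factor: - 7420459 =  - 7420459^1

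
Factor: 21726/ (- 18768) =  - 213/184 = - 2^ ( - 3)*3^1*23^ (  -  1) *71^1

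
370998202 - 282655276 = 88342926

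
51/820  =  51/820 = 0.06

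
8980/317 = 28+104/317 = 28.33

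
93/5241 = 31/1747 = 0.02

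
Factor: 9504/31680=2^ ( - 1 )*3^1*5^( - 1) = 3/10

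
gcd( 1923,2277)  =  3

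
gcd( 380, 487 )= 1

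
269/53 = 269/53 = 5.08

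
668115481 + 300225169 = 968340650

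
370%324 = 46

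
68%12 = 8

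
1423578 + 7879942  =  9303520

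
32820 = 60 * 547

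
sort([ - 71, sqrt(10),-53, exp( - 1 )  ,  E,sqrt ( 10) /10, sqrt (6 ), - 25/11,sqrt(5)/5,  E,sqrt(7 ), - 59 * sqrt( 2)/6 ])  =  [ - 71,-53,-59  *  sqrt ( 2)/6, - 25/11,sqrt(10 )/10,exp( - 1),sqrt( 5 ) /5, sqrt( 6 ), sqrt( 7),E,E , sqrt(10 )] 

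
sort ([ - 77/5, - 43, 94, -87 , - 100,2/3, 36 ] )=[ - 100, - 87, - 43, - 77/5,2/3,36,94 ]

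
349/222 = 349/222 = 1.57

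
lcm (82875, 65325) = 5552625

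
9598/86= 4799/43 =111.60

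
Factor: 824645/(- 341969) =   -  5^1*131^1*569^( - 1 )*601^ ( - 1)*1259^1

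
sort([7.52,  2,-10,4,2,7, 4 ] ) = [-10, 2,  2,  4, 4, 7,7.52] 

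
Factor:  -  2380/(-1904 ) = 2^( - 2)*5^1 = 5/4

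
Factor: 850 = 2^1*5^2*17^1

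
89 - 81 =8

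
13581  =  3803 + 9778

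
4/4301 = 4/4301 = 0.00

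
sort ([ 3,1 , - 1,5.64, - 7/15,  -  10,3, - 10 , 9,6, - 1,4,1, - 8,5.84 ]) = [ - 10, - 10, - 8, - 1, - 1, - 7/15, 1,1,3,3, 4, 5.64,  5.84, 6, 9] 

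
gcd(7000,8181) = 1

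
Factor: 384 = 2^7*3^1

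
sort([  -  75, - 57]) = [ - 75,-57]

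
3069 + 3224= 6293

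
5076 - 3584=1492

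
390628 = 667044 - 276416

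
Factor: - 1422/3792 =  - 3/8 = - 2^( - 3 ) *3^1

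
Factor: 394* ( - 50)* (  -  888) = 17493600 = 2^5 * 3^1*5^2 * 37^1 * 197^1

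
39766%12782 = 1420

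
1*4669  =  4669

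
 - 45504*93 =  - 4231872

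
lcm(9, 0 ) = 0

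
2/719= 2/719 = 0.00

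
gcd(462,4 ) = 2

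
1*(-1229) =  - 1229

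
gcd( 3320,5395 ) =415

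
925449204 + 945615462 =1871064666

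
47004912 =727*64656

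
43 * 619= 26617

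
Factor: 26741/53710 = 2^ ( - 1 )*5^( - 1)*11^2*13^1*17^1*41^( - 1)*131^(-1)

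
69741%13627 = 1606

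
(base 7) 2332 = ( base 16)358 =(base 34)p6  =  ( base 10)856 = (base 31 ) rj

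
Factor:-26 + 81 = 5^1*11^1 = 55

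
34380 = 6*5730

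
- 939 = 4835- 5774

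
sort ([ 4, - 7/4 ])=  [ - 7/4, 4 ] 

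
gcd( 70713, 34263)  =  729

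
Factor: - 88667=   -  88667^1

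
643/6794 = 643/6794 = 0.09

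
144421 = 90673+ 53748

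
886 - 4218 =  - 3332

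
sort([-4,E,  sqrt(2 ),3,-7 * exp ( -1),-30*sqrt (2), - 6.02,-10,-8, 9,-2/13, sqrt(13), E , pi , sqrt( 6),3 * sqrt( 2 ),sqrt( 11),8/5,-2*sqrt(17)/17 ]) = [ - 30 * sqrt ( 2), - 10,-8,-6.02, - 4, - 7*exp(-1) ,-2*sqrt(17)/17,  -  2/13,sqrt( 2), 8/5 , sqrt ( 6),E,E,3,pi,sqrt ( 11), sqrt( 13),3 * sqrt(2),9 ] 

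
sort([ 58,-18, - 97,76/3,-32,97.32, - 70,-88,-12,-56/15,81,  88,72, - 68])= [ - 97,- 88, - 70, - 68, - 32,  -  18, - 12, - 56/15, 76/3 , 58,  72,81,88 , 97.32]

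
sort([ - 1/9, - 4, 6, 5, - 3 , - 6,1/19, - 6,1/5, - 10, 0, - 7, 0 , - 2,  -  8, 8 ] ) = [ -10, - 8, - 7, - 6, - 6, - 4, -3, - 2, - 1/9, 0, 0,  1/19, 1/5,5, 6, 8]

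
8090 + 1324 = 9414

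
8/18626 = 4/9313 = 0.00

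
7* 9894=69258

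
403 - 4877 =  -4474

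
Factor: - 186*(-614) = 2^2*3^1*31^1*307^1 = 114204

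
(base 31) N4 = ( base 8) 1315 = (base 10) 717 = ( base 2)1011001101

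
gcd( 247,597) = 1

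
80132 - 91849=- 11717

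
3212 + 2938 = 6150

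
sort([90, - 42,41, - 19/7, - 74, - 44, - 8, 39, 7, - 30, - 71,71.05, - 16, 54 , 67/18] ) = [ - 74, - 71,  -  44, - 42, - 30, - 16  , -8, - 19/7,  67/18 , 7,39, 41,  54,71.05,90]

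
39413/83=474 + 71/83 = 474.86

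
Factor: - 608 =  - 2^5*19^1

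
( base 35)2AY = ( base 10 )2834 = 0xB12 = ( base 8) 5422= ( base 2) 101100010010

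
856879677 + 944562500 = 1801442177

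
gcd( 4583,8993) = 1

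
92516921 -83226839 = 9290082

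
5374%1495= 889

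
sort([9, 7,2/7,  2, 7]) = [2/7,2, 7,7, 9]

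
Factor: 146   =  2^1*73^1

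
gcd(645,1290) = 645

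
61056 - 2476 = 58580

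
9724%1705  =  1199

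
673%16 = 1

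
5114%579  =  482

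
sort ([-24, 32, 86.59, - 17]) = [ -24, - 17,32 , 86.59]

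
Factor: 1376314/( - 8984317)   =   - 2^1 * 67^1*433^( - 1) * 10271^1* 20749^( - 1) 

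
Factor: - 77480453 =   -  43^1*1801871^1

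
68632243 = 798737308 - 730105065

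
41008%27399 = 13609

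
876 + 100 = 976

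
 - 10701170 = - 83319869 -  - 72618699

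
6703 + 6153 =12856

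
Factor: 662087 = 223^1 * 2969^1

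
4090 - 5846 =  - 1756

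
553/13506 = 553/13506=0.04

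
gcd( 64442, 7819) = 7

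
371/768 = 371/768 = 0.48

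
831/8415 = 277/2805 = 0.10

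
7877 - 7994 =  - 117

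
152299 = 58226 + 94073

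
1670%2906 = 1670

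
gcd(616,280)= 56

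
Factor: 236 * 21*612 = 3033072 = 2^4*3^3*7^1 * 17^1 * 59^1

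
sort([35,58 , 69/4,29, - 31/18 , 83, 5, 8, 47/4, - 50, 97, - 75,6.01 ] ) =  [  -  75, - 50,  -  31/18 , 5,  6.01, 8, 47/4,69/4, 29, 35, 58,  83,97 ] 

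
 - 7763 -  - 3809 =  - 3954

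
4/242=2/121 = 0.02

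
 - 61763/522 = -119 + 355/522  =  -118.32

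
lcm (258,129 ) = 258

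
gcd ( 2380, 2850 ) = 10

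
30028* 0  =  0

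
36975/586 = 36975/586  =  63.10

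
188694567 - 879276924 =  - 690582357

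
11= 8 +3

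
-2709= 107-2816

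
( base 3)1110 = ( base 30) 19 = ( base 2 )100111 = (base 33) 16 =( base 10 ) 39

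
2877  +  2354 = 5231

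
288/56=5+1/7 = 5.14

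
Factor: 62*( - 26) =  - 1612 = - 2^2*13^1*31^1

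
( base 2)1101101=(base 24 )4d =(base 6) 301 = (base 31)3g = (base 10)109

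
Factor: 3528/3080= 63/55 =3^2 * 5^( - 1)*7^1 * 11^( - 1)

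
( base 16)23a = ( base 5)4240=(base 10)570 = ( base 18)1dc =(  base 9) 703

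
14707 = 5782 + 8925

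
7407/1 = 7407 = 7407.00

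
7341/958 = 7341/958 = 7.66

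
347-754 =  - 407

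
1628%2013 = 1628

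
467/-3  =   - 156 + 1/3 = - 155.67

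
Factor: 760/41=2^3*5^1*19^1 * 41^( - 1 ) 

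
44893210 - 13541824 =31351386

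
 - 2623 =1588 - 4211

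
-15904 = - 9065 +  - 6839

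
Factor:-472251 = - 3^1*13^1*12109^1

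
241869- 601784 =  - 359915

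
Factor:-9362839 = -19^1*492781^1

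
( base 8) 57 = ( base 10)47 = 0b101111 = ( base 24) 1N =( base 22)23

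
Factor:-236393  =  -37^1*6389^1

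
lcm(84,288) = 2016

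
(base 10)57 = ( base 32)1p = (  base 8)71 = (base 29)1S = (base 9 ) 63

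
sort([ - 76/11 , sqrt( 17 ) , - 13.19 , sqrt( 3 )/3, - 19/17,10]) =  [ - 13.19, - 76/11 , - 19/17, sqrt( 3)/3,sqrt(17 ), 10] 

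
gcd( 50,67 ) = 1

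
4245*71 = 301395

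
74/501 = 74/501 = 0.15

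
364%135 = 94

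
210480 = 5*42096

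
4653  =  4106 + 547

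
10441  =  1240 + 9201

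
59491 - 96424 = -36933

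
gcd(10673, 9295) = 13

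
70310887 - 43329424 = 26981463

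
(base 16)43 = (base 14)4B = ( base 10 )67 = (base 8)103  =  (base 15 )47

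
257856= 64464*4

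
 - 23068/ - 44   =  5767/11 = 524.27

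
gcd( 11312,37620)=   4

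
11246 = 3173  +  8073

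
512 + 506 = 1018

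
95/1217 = 95/1217 = 0.08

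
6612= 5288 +1324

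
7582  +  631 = 8213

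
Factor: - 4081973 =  - 7^1 * 583139^1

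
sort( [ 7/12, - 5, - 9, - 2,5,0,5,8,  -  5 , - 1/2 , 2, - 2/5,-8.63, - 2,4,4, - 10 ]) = [ - 10,-9 , - 8.63, - 5,- 5, - 2 , - 2, - 1/2, - 2/5,0,7/12,2,4,4, 5,5,8 ]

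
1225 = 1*1225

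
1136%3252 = 1136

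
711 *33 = 23463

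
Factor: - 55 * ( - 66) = 3630  =  2^1 *3^1 * 5^1*11^2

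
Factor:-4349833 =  - 4349833^1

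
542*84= 45528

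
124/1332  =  31/333  =  0.09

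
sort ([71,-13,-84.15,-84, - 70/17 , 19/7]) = [-84.15,-84,-13,- 70/17,19/7 , 71]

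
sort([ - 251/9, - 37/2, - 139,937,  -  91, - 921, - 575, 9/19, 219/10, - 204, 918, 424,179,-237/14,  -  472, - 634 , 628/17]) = [ - 921,-634,  -  575,  -  472,-204, - 139,-91,-251/9,-37/2,-237/14, 9/19, 219/10, 628/17, 179,424, 918, 937] 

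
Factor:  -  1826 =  - 2^1*11^1*83^1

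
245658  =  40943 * 6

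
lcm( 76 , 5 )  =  380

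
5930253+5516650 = 11446903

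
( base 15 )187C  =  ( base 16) 14AC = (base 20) d4c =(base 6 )40300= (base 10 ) 5292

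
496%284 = 212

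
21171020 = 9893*2140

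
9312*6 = 55872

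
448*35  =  15680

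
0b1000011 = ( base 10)67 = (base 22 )31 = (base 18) 3d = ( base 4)1003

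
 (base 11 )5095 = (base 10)6759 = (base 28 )8hb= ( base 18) 12f9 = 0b1101001100111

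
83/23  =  83/23=3.61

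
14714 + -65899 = -51185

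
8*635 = 5080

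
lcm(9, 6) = 18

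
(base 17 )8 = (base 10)8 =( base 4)20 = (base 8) 10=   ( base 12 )8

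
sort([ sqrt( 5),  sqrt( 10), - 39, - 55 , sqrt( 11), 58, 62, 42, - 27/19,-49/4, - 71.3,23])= [- 71.3, - 55,-39, - 49/4, - 27/19,sqrt( 5 ),sqrt ( 10 ), sqrt( 11), 23, 42,58, 62]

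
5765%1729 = 578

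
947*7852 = 7435844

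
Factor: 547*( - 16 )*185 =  - 1619120 = -  2^4 * 5^1*37^1*547^1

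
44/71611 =44/71611 = 0.00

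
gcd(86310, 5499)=9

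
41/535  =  41/535  =  0.08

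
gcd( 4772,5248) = 4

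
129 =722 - 593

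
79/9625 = 79/9625 = 0.01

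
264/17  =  264/17 = 15.53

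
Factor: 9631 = 9631^1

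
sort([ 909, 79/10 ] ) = [ 79/10,909 ]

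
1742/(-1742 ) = -1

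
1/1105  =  1/1105 = 0.00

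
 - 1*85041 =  - 85041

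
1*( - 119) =-119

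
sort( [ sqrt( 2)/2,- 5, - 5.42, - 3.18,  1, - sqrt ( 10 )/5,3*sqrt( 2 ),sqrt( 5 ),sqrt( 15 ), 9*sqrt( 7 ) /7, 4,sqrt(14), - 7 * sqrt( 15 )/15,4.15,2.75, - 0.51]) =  [ -5.42, - 5, - 3.18,-7* sqrt(15 ) /15, - sqrt( 10)/5 , - 0.51, sqrt( 2 ) /2,1, sqrt(5 ), 2.75,9 * sqrt( 7)/7,sqrt(14),sqrt( 15), 4,4.15, 3*sqrt(2 ) ]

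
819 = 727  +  92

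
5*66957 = 334785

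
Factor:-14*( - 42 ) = 2^2 * 3^1 * 7^2  =  588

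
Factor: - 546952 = - 2^3 * 7^1*9767^1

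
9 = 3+6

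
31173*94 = 2930262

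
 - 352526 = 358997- 711523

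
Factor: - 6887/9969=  - 3^( - 1)*71^1* 97^1* 3323^( - 1)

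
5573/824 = 5573/824  =  6.76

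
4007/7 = 572 + 3/7  =  572.43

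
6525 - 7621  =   - 1096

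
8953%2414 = 1711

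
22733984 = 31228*728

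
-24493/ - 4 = 24493/4 =6123.25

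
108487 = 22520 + 85967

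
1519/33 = 46 + 1/33 = 46.03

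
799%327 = 145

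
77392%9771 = 8995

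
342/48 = 7 + 1/8 = 7.12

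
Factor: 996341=19^1*41^1*1279^1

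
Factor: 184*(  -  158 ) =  - 29072 = - 2^4*23^1*79^1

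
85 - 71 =14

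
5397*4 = 21588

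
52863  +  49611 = 102474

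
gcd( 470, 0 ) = 470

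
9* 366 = 3294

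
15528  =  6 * 2588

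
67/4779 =67/4779  =  0.01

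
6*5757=34542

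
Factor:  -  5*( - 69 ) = 345 = 3^1*5^1*23^1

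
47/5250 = 47/5250 = 0.01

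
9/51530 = 9/51530  =  0.00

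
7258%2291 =385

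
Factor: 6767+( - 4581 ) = 2^1*1093^1 = 2186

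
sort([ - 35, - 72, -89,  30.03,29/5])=[  -  89, - 72, - 35,  29/5,  30.03 ]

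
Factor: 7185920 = 2^9*5^1*7^1 * 401^1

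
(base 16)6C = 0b1101100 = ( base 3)11000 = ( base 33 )39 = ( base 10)108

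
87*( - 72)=-6264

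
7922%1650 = 1322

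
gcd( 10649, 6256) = 23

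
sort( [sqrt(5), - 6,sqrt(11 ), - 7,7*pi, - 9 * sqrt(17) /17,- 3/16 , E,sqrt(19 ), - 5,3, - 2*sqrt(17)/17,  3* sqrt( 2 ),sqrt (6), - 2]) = [ - 7, - 6, - 5, - 9*sqrt( 17) /17,-2, - 2*sqrt( 17 ) /17, - 3/16, sqrt( 5),  sqrt (6), E, 3,sqrt(11) , 3*sqrt(2 ),sqrt(19),7*pi ]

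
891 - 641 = 250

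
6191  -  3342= 2849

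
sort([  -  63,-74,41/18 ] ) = [ - 74, - 63,  41/18]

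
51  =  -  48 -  - 99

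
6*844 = 5064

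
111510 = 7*15930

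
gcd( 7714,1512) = 14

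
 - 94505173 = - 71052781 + -23452392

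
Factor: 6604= 2^2*13^1 * 127^1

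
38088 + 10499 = 48587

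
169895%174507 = 169895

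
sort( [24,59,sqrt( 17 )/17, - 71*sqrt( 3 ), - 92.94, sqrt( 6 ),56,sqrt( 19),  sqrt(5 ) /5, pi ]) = [ - 71*sqrt( 3 ), - 92.94, sqrt (17 )/17, sqrt(5 ) /5,sqrt(6),pi,sqrt(19),24,56,59] 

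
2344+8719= 11063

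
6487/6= 6487/6 = 1081.17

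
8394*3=25182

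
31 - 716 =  - 685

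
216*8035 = 1735560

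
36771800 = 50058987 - 13287187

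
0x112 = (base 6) 1134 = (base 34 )82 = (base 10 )274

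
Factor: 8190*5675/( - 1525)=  - 1859130/61 = - 2^1*3^2*5^1*7^1*13^1*61^( - 1)*227^1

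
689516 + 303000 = 992516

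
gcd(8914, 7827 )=1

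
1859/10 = 185+9/10 = 185.90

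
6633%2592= 1449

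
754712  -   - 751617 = 1506329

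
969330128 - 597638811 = 371691317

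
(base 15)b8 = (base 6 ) 445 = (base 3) 20102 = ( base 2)10101101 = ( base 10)173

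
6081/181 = 33+108/181 = 33.60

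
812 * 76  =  61712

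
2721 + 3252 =5973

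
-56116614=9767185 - 65883799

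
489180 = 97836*5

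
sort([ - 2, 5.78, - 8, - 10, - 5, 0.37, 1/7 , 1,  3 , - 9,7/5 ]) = [ - 10, - 9, -8, - 5 , - 2 , 1/7 , 0.37, 1 , 7/5,3 , 5.78] 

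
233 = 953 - 720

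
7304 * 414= 3023856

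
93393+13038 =106431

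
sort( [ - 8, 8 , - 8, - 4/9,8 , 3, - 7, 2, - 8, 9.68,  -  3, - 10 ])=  [ - 10, - 8, - 8, - 8, - 7, -3, - 4/9, 2,3,8,8,  9.68 ]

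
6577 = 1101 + 5476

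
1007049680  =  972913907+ 34135773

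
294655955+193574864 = 488230819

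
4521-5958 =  - 1437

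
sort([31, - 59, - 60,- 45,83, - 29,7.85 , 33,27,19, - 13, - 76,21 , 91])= [ -76  , - 60, - 59, - 45, - 29, - 13,7.85,19, 21,27, 31,33,83, 91]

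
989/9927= 989/9927 = 0.10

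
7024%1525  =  924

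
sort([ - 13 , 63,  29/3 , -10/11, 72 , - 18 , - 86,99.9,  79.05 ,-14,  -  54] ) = [ - 86, - 54,- 18, - 14, - 13, - 10/11, 29/3, 63,72, 79.05,99.9 ] 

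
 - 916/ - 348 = 2  +  55/87=2.63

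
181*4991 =903371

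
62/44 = 1+9/22 = 1.41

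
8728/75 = 8728/75= 116.37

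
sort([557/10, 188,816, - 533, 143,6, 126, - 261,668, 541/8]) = [ - 533 , - 261 , 6,557/10, 541/8, 126,  143, 188 , 668,816]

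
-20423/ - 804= 25 + 323/804 = 25.40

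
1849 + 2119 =3968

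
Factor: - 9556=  - 2^2 * 2389^1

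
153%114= 39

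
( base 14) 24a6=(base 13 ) 2bc9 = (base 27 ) 8lj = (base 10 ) 6418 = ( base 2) 1100100010010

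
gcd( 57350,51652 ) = 74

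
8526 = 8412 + 114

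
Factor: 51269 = 167^1*307^1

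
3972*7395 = 29372940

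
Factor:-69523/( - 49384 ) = 2^(  -  3 )*37^1*1879^1 * 6173^( - 1 )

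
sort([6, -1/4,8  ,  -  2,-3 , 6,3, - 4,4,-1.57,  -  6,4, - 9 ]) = [ - 9,-6, - 4 ,-3,-2 , - 1.57,-1/4,3, 4,4,6, 6, 8 ]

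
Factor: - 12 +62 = 2^1*5^2 =50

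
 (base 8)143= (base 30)39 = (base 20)4j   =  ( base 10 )99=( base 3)10200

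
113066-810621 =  - 697555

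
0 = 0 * 2403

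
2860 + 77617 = 80477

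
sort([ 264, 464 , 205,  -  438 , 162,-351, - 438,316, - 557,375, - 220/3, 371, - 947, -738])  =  [ - 947, - 738 , - 557, - 438, - 438,  -  351 ,-220/3,162,205, 264,316,371,375,464]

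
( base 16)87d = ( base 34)1tv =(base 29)2GR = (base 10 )2173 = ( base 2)100001111101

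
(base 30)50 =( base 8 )226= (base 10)150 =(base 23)6c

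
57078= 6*9513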